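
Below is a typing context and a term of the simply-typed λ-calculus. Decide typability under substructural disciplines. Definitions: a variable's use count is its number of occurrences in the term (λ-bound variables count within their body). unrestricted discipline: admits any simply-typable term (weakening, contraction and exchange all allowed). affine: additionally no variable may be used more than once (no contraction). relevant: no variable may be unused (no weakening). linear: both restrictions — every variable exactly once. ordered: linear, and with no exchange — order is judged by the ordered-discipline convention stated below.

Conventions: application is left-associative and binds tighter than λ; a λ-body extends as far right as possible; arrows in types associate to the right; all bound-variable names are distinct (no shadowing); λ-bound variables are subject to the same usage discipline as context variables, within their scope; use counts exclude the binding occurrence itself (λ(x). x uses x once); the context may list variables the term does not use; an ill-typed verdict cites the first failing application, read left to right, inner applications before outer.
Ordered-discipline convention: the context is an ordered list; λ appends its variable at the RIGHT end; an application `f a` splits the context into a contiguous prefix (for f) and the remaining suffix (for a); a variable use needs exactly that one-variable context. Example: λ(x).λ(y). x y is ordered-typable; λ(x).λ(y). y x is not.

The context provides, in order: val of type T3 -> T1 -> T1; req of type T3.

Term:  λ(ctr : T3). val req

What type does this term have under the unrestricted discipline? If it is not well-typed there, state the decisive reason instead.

term : T3 -> T1 -> T1
variable uses: val ×1; req ×1; ctr [bound] ×0
uses in reading order: val, req
typing: well-typed — term : T3 -> T1 -> T1
per-discipline verdicts: ordered ✗ · linear ✗ · affine ✓ · relevant ✗ · unrestricted ✓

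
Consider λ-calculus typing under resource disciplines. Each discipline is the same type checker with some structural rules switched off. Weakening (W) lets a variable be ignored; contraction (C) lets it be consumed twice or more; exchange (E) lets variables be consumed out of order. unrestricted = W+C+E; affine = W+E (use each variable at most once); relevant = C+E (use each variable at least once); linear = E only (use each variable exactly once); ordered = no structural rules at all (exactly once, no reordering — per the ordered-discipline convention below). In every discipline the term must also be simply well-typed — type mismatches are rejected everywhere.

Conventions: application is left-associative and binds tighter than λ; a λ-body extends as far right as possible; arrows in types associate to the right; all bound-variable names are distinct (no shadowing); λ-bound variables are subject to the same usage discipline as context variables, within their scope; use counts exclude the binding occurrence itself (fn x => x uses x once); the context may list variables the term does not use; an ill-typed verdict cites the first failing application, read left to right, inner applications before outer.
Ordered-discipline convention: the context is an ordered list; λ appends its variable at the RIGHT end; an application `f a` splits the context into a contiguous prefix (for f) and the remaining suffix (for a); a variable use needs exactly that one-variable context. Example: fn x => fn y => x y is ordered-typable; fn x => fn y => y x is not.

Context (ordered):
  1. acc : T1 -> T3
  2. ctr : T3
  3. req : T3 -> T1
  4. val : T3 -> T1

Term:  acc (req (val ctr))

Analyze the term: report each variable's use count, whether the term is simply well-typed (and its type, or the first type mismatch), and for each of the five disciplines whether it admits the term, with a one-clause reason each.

use counts: acc=1; ctr=1; req=1; val=1
use order (left to right): acc, req, val, ctr
typing: ill-typed: argument of type T1 where T3 is required
ordered: ✗ — fails simple typing
linear: ✗ — a type mismatch blocks all five
affine: ✗ — the type mismatch rejects it
relevant: ✗ — not simply typable
unrestricted: ✗ — fails simple typing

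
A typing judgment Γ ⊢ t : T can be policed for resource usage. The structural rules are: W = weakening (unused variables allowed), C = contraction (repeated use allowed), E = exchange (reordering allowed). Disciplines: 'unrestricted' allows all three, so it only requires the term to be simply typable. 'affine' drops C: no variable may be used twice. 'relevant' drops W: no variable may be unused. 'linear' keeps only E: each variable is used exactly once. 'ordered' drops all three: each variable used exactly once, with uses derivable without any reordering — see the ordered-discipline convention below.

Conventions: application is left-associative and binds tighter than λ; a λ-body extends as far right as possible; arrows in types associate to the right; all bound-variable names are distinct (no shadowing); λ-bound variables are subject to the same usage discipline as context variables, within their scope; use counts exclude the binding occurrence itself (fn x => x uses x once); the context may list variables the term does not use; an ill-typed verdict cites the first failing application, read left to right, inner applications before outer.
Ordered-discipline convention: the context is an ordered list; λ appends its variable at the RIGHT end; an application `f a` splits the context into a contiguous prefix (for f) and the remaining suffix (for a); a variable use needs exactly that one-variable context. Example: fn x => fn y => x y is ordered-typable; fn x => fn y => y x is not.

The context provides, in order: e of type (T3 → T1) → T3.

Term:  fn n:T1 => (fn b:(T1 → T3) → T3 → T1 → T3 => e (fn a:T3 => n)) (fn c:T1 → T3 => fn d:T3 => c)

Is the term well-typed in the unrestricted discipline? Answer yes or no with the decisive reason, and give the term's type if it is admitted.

yes — simply typable at T1 → T3; W, C, E all held; term : T1 → T3
counts: e=1, n [bound]=1, b [bound]=0, a [bound]=0, c [bound]=1, d [bound]=0
order of uses: e, n, c
typing: ✓ — T1 → T3
per-discipline verdicts: ordered ✗ | linear ✗ | affine ✓ | relevant ✗ | unrestricted ✓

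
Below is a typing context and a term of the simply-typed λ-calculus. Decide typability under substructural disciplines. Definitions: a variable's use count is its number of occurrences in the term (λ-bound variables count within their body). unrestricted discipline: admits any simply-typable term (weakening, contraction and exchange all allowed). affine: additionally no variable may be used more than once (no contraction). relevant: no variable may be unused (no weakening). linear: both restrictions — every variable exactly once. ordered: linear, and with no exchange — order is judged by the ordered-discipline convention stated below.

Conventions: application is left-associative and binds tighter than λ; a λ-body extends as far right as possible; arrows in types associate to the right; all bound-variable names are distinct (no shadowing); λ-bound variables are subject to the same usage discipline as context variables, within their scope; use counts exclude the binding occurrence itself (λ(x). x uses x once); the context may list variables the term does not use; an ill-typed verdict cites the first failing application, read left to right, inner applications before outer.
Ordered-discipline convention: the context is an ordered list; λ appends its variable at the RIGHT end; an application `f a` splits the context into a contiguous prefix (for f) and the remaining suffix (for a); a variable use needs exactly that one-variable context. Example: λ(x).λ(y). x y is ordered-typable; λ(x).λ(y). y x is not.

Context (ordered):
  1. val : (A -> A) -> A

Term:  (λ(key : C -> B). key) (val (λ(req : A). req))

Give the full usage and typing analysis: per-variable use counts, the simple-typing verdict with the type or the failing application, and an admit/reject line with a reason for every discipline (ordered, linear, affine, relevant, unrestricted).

use counts: val=1; key (bound)=1; req (bound)=1
uses in reading order: key, val, req
typing: ill-typed: argument of type A where C -> B is required
ordered: ✗ — the type mismatch rejects it
linear: ✗ — not simply typable
affine: ✗ — fails simple typing
relevant: ✗ — a type mismatch blocks all five
unrestricted: ✗ — the type mismatch rejects it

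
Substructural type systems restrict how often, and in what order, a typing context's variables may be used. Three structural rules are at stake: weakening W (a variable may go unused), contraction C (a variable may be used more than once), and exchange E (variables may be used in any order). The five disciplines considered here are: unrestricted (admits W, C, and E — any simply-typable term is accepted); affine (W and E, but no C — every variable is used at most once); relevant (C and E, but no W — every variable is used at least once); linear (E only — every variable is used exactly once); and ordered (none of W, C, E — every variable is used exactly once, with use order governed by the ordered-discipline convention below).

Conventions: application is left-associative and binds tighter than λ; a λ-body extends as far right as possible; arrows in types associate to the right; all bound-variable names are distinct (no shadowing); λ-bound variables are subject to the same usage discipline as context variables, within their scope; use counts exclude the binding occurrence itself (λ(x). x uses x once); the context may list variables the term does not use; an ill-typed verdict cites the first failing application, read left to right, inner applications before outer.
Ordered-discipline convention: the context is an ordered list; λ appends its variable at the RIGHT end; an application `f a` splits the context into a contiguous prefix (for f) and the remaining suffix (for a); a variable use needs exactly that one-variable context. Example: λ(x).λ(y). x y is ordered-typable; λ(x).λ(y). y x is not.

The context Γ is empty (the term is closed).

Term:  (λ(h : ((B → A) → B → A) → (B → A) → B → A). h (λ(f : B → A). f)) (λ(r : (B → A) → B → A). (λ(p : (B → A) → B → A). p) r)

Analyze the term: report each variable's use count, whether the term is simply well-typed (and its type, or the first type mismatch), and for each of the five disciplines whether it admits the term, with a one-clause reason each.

use counts: h (λ-bound): 1, f (λ-bound): 1, r (λ-bound): 1, p (λ-bound): 1
order of uses: h, f, p, r
typing: well-typed at (B → A) → B → A
ordered: ✓, one use each (h, f, r, p); ordered split holds
linear: ✓, single use per variable (h, f, r, p)
affine: ✓, h, f, r, p: no repeats, contraction unneeded
relevant: ✓, at least one use each (h, f, r, p)
unrestricted: ✓, simply typable at (B → A) → B → A; W, C, E all held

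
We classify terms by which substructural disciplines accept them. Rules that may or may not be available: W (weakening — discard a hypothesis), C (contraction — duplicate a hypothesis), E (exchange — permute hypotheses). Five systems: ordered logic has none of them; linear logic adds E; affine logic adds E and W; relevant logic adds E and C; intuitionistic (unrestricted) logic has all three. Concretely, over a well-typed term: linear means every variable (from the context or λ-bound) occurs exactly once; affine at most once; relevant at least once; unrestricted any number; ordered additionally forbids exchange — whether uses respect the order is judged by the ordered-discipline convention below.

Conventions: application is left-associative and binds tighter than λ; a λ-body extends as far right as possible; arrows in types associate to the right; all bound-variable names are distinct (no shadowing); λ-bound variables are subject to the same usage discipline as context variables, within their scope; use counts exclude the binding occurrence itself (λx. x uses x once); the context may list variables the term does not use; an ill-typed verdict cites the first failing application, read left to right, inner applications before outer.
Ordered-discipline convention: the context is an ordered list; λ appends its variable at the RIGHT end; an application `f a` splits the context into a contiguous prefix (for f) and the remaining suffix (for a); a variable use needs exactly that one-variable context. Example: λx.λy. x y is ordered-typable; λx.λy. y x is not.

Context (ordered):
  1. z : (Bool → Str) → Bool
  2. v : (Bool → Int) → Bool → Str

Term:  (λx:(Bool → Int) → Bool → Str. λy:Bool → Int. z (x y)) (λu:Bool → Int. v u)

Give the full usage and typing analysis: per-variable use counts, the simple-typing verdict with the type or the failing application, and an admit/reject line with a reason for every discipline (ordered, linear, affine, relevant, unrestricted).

use counts: z ×1, v ×1, x (bound) ×1, y (bound) ×1, u (bound) ×1
uses in reading order: z, x, y, v, u
typing: the term checks, with type (Bool → Int) → Bool
ordered: ✓ — z, v, x, y, u once each; derivable with no W/C/E
linear: ✓ — each of z, v, x, y, u used exactly once
affine: ✓ — none of z, v, x, y, u used more than once
relevant: ✓ — every one of z, v, x, y, u appears
unrestricted: ✓ — simply typable at (Bool → Int) → Bool; W, C, E all held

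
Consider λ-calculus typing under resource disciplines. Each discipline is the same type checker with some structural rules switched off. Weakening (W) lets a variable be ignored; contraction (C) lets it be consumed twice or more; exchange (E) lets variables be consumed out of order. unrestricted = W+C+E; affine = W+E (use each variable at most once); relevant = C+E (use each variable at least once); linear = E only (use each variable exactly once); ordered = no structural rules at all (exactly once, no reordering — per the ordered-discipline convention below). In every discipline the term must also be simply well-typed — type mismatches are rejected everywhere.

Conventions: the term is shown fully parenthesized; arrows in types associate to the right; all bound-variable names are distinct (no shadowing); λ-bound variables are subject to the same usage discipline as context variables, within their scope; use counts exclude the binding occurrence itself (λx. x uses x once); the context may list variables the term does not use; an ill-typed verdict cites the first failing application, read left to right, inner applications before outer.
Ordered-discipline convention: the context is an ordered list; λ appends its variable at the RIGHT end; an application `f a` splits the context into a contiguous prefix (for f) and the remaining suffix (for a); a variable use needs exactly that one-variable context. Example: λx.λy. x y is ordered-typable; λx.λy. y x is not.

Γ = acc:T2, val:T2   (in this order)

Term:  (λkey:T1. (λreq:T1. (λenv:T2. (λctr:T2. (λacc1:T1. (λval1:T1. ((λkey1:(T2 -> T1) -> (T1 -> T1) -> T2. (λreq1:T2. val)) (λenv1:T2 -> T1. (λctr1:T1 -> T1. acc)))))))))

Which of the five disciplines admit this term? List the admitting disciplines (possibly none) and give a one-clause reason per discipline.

admitted by: affine, unrestricted
usage: acc ×1; val ×1; key (λ-bound) ×0; req (λ-bound) ×0; env (λ-bound) ×0; ctr (λ-bound) ×0; acc1 (λ-bound) ×0; val1 (λ-bound) ×0; key1 (λ-bound) ×0; req1 (λ-bound) ×0; env1 (λ-bound) ×0; ctr1 (λ-bound) ×0
uses in reading order: val, acc
typing: ✓ — T1 -> T1 -> T2 -> T2 -> T1 -> T1 -> T2 -> T2
ordered: ✗, unused: key, req, env, ctr, acc1, val1, key1, req1, env1, ctr1 — weakening required
linear: ✗, unused: key, req, env, ctr, acc1, val1, key1, req1, env1, ctr1 — weakening required
affine: ✓, none of acc, val, key, req, env, ctr, acc1, val1, key1, req1, env1, ctr1 used more than once
relevant: ✗, unused: key, req, env, ctr, acc1, val1, key1, req1, env1, ctr1 — weakening required
unrestricted: ✓, typability at T1 -> T1 -> T2 -> T2 -> T1 -> T1 -> T2 -> T2 is all that's needed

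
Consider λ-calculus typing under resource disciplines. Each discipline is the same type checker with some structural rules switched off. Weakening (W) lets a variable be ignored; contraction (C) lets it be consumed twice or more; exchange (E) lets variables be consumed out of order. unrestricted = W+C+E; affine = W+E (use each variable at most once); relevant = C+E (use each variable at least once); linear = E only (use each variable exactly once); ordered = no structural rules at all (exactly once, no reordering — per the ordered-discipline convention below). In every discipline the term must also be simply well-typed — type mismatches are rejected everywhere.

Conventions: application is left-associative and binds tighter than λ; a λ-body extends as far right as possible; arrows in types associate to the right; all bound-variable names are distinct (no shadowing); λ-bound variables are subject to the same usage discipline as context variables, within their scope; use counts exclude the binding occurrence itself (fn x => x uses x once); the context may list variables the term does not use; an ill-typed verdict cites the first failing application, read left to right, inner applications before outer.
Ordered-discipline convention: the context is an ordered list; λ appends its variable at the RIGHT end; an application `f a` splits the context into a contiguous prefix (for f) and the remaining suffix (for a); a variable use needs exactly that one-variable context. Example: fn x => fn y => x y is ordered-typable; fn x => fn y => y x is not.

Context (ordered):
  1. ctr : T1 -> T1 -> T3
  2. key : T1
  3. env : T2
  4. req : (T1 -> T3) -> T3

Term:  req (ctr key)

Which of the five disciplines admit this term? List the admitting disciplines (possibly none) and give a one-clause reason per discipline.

admitting disciplines: affine, unrestricted
counts: ctr: 1×, key: 1×, env: 0×, req: 1×
use order (left to right): req, ctr, key
typing: the term checks, with type T3
ordered: ✗, needs weakening: env unused
linear: ✗, needs weakening: env unused
affine: ✓, none of ctr, key, env, req used more than once
relevant: ✗, needs weakening: env unused
unrestricted: ✓, well-typed at T3; no restrictions here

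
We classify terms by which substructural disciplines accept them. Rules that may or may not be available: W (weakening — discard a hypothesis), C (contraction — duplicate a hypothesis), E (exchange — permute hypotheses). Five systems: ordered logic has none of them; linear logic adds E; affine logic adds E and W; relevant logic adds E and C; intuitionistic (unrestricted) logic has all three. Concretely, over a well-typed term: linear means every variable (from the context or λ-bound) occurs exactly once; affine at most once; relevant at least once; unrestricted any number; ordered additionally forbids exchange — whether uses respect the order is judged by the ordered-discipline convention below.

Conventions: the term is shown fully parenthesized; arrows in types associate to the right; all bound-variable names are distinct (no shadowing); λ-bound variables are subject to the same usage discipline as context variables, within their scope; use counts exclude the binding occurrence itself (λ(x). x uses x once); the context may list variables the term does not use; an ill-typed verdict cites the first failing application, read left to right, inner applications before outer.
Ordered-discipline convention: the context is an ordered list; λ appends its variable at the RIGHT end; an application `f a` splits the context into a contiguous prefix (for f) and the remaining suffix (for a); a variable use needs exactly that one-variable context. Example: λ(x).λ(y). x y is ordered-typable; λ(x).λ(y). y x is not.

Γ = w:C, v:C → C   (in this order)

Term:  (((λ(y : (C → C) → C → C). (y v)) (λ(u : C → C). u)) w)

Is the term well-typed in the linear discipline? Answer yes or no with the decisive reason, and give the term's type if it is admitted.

yes — w, v, y, u: one use apiece; term : C
variable uses: w=1; v=1; y [bound]=1; u [bound]=1
order of uses: y, v, u, w
typing: ✓ — C
across the five disciplines: ordered ✗; linear ✓; affine ✓; relevant ✓; unrestricted ✓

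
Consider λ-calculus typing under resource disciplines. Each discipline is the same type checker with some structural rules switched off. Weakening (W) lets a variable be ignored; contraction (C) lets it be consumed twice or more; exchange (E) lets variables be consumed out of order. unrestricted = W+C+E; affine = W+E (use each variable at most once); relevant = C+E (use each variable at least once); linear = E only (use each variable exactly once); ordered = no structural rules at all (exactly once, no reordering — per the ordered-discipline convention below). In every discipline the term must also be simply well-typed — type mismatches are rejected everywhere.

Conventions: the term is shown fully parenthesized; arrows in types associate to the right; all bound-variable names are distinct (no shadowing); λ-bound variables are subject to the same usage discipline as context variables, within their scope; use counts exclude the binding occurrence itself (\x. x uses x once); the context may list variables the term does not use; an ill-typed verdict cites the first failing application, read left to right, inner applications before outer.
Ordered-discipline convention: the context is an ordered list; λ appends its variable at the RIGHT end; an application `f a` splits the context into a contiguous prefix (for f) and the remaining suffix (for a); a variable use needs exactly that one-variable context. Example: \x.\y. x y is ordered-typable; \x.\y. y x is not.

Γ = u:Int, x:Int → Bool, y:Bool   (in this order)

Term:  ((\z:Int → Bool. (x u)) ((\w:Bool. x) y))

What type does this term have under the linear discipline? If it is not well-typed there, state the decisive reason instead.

not well-typed under linear — x ×2 used more than once (contraction); needs weakening: z, w unused
variable uses: u=1, x=2, y=1, z (bound)=0, w (bound)=0
order of uses: x, u, x, y
typing: well-typed — term : Bool
summary: ordered ✗, linear ✗, affine ✗, relevant ✗, unrestricted ✓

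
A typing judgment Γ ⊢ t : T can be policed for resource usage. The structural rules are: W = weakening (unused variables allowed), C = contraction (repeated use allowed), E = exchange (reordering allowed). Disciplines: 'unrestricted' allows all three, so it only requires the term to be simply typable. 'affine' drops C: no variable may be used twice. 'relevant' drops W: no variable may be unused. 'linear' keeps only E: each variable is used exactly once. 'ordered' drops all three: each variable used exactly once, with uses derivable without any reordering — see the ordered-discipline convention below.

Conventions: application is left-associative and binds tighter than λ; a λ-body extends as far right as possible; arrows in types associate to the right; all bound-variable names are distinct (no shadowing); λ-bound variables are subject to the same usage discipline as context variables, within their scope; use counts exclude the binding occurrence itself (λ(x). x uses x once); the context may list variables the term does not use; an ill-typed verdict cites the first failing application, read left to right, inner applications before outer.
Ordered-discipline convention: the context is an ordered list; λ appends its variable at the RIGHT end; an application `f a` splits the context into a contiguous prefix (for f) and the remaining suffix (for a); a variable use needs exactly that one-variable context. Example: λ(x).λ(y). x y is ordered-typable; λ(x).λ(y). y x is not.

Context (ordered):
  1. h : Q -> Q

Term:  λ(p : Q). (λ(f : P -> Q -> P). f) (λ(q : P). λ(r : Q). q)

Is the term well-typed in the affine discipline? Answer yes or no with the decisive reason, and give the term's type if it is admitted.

yes — h, p, f, q, r: no repeats, contraction unneeded; term : Q -> P -> Q -> P
usage: h: 0×, p (bound): 0×, f (bound): 1×, q (bound): 1×, r (bound): 0×
uses in reading order: f, q
typing: ✓ — Q -> P -> Q -> P
per-discipline verdicts: ordered ✗ · linear ✗ · affine ✓ · relevant ✗ · unrestricted ✓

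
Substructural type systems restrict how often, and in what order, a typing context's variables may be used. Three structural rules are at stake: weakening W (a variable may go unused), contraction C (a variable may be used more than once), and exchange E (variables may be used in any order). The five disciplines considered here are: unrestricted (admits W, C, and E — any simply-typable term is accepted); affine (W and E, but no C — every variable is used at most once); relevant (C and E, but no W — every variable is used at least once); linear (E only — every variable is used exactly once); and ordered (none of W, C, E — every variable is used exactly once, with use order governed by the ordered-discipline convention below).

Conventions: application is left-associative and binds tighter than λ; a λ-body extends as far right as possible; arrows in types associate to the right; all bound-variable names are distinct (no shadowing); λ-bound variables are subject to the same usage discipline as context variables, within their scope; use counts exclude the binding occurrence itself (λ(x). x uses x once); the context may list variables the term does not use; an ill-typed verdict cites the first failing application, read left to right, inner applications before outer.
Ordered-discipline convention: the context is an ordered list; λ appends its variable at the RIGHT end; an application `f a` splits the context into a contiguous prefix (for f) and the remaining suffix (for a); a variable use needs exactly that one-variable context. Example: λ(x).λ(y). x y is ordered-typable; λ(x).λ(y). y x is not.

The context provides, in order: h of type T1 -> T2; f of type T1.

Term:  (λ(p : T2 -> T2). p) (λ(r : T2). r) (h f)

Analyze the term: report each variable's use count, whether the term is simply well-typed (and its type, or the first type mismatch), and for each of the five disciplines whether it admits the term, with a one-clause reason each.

use counts: h ×1; f ×1; p (λ-bound) ×1; r (λ-bound) ×1
use order (left to right): p, r, h, f
typing: the term checks, with type T2
ordered: ✓, single-use (h, f, p, r), ordered derivation ok
linear: ✓, exactly-once usage across h, f, p, r
affine: ✓, h, f, p, r: no repeats, contraction unneeded
relevant: ✓, every one of h, f, p, r appears
unrestricted: ✓, well-typed at T2; no restrictions here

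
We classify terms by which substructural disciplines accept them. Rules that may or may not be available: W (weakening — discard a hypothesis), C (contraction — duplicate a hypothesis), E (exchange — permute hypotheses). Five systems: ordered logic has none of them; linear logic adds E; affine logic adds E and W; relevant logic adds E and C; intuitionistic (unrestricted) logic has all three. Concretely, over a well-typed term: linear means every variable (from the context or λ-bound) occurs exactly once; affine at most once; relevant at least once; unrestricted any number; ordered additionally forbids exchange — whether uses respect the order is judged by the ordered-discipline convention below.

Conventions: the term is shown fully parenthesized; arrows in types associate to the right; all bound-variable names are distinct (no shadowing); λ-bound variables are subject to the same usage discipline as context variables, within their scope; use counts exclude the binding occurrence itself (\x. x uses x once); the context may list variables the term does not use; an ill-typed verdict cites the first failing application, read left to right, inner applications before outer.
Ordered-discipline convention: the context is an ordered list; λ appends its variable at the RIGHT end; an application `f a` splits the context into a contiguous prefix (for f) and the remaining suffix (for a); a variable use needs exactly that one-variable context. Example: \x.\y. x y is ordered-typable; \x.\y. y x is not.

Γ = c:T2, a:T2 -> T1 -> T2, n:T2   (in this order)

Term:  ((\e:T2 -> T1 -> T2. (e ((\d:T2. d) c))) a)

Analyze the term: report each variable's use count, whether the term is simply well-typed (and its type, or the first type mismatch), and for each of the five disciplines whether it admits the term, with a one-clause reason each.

usage: c=1, a=1, n=0, e (bound)=1, d (bound)=1
uses in reading order: e, d, c, a
typing: ✓ — T1 -> T2
ordered: ✗ — unused: n — weakening required
linear: ✗ — unused: n — weakening required
affine: ✓ — c, a, n, e, d: no repeats, contraction unneeded
relevant: ✗ — unused: n — weakening required
unrestricted: ✓ — type-checks (T1 -> T2) and nothing is barred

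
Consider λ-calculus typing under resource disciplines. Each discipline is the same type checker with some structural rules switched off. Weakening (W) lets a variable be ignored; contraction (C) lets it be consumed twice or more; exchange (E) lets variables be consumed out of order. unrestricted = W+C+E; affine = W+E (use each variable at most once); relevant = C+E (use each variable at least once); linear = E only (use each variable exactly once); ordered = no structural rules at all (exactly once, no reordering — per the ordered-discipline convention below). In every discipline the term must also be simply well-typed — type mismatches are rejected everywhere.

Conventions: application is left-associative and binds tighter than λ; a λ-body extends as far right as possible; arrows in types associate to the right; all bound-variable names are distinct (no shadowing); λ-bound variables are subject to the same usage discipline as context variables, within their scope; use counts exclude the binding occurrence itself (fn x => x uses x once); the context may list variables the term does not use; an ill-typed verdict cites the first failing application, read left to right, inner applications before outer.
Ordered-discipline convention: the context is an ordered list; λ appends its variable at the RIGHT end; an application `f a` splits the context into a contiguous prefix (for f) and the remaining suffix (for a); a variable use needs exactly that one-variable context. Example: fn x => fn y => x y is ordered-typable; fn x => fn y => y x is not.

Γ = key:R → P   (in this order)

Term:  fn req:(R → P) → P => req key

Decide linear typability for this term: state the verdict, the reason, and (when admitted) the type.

yes — single use per variable (key, req); term : ((R → P) → P) → P
counts: key: 1×, req (λ-bound): 1×
use order (left to right): req, key
typing: well-typed at ((R → P) → P) → P
per-discipline verdicts: ordered ✗, linear ✓, affine ✓, relevant ✓, unrestricted ✓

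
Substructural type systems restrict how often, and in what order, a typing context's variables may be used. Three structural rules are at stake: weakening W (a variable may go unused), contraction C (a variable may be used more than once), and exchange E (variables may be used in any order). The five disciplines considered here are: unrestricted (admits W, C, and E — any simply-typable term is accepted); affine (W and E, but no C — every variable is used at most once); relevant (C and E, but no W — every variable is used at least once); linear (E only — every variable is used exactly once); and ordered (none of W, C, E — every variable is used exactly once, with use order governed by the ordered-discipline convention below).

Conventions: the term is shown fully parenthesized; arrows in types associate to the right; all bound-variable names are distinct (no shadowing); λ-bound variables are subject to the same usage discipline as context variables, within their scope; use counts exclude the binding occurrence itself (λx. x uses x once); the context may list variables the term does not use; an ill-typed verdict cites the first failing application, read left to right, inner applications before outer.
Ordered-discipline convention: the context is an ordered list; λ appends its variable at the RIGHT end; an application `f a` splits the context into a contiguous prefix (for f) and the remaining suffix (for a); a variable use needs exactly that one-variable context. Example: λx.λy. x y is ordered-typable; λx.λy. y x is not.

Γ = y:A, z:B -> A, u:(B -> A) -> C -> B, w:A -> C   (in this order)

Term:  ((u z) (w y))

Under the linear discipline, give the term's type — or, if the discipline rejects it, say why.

term : B
use counts: y: 1×, z: 1×, u: 1×, w: 1×
left-to-right use order: u, z, w, y
typing: the term checks, with type B
per-discipline verdicts: ordered ✗, linear ✓, affine ✓, relevant ✓, unrestricted ✓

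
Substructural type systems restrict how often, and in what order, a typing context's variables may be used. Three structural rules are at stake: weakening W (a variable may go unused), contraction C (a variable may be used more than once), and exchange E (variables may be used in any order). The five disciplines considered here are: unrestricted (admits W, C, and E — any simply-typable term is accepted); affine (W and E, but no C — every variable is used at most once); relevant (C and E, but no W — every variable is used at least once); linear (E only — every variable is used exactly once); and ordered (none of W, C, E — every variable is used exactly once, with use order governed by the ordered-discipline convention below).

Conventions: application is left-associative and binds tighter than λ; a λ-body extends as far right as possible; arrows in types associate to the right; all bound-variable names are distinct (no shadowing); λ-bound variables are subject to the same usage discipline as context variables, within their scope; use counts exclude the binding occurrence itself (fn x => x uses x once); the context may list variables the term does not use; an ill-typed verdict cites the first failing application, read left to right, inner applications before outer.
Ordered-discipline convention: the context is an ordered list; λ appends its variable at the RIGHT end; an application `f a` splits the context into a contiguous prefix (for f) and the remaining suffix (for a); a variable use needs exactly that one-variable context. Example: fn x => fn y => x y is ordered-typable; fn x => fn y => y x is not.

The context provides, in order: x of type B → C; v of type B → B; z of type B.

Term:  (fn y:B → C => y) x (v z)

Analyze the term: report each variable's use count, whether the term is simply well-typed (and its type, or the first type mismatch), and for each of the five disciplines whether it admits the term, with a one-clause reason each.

counts: x: 1×, v: 1×, z: 1×, y (bound): 1×
use order (left to right): y, x, v, z
typing: well-typed at C
ordered: ✓, x, v, z, y once each; derivable with no W/C/E
linear: ✓, x, v, z, y: one use apiece
affine: ✓, no duplicate uses among x, v, z, y
relevant: ✓, none of x, v, z, y goes unused
unrestricted: ✓, simply typable at C; W, C, E all held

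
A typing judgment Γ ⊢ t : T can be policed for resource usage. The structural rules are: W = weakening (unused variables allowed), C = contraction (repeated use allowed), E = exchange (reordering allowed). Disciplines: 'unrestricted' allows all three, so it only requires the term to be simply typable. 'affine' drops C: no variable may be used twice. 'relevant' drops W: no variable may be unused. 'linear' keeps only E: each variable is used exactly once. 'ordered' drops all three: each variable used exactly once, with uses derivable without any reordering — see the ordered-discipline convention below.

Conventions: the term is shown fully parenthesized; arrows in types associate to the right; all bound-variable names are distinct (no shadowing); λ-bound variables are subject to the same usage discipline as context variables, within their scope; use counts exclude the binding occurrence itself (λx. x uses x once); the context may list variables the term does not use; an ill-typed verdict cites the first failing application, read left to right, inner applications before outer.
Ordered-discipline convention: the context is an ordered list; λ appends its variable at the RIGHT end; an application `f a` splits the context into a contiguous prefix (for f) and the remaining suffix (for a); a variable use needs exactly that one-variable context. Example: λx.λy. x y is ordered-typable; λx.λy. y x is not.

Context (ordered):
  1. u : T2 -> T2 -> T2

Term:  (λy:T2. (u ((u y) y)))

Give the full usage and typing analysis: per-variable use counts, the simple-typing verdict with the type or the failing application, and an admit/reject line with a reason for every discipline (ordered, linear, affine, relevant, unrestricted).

counts: u=2; y (bound)=2
left-to-right use order: u, u, y, y
typing: ✓ — T2 -> T2 -> T2
ordered: ✗, needs contraction — u ×2, y ×2
linear: ✗, needs contraction — u ×2, y ×2
affine: ✗, needs contraction — u ×2, y ×2
relevant: ✓, every one of u, y appears
unrestricted: ✓, typability at T2 -> T2 -> T2 is all that's needed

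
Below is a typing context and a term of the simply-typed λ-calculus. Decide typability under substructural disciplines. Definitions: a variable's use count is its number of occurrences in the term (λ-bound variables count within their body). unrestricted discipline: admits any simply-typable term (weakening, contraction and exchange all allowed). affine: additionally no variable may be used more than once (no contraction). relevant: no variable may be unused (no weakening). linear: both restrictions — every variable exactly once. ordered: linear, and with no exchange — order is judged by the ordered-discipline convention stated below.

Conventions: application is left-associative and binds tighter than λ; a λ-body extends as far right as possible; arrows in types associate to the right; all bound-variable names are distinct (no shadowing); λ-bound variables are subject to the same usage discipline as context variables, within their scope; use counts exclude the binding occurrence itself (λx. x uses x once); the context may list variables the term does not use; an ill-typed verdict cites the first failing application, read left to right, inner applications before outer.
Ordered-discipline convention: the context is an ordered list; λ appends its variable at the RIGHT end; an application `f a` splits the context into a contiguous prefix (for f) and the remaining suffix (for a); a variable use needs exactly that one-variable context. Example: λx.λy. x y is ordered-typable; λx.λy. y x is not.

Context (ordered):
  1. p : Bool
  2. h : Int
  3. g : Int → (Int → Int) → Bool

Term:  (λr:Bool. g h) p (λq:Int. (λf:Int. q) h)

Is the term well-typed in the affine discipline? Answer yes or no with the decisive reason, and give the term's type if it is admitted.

no — repeated use of h ×2
counts: p=1, h=2, g=1, r (λ-bound)=0, q (λ-bound)=1, f (λ-bound)=0
left-to-right use order: g, h, p, q, h
typing: well-typed — term : Bool
per-discipline verdicts: ordered ✗ · linear ✗ · affine ✗ · relevant ✗ · unrestricted ✓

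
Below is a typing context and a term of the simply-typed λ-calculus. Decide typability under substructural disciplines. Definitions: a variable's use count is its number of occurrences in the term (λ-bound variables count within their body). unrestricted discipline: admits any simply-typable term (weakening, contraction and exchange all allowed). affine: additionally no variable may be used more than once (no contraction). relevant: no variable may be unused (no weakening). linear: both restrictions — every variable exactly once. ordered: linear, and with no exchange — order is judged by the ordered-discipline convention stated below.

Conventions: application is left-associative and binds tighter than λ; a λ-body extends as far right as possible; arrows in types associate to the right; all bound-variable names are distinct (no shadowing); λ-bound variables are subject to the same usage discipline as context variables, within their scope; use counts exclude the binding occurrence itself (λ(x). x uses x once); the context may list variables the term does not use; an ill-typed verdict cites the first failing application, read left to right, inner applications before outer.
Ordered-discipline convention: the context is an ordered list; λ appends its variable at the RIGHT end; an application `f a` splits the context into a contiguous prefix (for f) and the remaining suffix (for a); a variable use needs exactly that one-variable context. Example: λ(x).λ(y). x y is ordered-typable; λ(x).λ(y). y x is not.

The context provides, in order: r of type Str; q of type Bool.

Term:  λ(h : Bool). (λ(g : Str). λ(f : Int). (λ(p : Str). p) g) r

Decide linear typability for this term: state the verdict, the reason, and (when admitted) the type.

no — needs weakening: q, h, f unused
usage: r ×1; q ×0; h (bound) ×0; g (bound) ×1; f (bound) ×0; p (bound) ×1
order of uses: p, g, r
typing: well-typed — term : Bool -> Int -> Str
per-discipline verdicts: ordered ✗; linear ✗; affine ✓; relevant ✗; unrestricted ✓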